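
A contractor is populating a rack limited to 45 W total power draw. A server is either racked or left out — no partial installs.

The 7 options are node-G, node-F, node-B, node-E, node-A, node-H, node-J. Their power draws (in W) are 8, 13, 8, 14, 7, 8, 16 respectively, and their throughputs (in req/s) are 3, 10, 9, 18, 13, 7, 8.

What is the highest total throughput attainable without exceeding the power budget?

Allowing fractional choices, the relaxed optimum would be about 53.2, but servers are indivisible.
node-F + node-E + node-A + node-H: power draw 13 + 14 + 7 + 8 = 42 ≤ 45, throughput 10 + 18 + 13 + 7 = 48.
node-F + node-B + node-E + node-A: power draw 13 + 8 + 14 + 7 = 42 ≤ 45, throughput 10 + 9 + 18 + 13 = 50.
node-G + node-B + node-E + node-A + node-H: power draw 8 + 8 + 14 + 7 + 8 = 45 ≤ 45, throughput 3 + 9 + 18 + 13 + 7 = 50.
The maximum throughput is 50; one optimal choice is node-F, node-B, node-E, and node-A.

50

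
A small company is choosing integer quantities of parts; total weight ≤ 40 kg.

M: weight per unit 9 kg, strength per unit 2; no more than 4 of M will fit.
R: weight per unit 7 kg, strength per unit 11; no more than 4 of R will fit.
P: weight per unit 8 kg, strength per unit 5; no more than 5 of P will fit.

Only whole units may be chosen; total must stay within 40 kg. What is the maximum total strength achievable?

R has the best ratio (11/7); taking only R gives at most 4×11 = 44 (stopped by the supply cap of 4).
Mixing does better — 4×R and 1×P: weight 36 ≤ 40, strength 4·11 + 1·5 = 49.

49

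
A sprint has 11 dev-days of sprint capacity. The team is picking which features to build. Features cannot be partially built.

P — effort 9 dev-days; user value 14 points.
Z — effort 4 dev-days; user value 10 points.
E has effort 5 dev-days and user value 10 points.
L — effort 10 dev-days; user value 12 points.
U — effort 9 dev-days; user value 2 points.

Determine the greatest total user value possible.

20

Allowing fractional choices, the relaxed optimum would be about 23.1, but features are indivisible.
Z + E: effort 4 + 5 = 9 ≤ 11, user value 10 + 10 = 20.
L: effort 10 ≤ 11, user value 12.
P: effort 9 ≤ 11, user value 14.
Best is Z and E with total user value 20.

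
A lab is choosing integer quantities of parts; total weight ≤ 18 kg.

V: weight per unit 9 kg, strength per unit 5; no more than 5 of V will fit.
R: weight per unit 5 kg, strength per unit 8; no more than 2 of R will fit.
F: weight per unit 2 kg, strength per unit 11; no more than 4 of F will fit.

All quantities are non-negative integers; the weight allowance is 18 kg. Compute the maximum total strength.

60

F has the best ratio (11/2); taking only F gives at most 4×11 = 44 (stopped by the supply cap of 4).
Mixing does better — 2×R and 4×F: weight 18 ≤ 18, strength 2·8 + 4·11 = 60.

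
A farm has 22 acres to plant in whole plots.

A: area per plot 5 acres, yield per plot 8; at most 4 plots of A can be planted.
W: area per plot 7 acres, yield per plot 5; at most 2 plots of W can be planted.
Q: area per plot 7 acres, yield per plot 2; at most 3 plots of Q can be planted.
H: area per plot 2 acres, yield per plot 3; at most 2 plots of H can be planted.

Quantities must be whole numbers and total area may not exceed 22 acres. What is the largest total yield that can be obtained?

35

This is a bounded integer knapsack.
A has the best ratio (8/5); taking only A gives at most 4×8 = 32 (stopped by the area limit).
Mixing does better — 4×A and 1×H: area 22 ≤ 22, yield 4·8 + 1·3 = 35.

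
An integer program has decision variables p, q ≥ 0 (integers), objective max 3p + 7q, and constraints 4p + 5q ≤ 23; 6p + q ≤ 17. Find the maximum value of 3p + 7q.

Relaxing integrality, the LP optimum is 32.20 at (p,q) = (0, 4.6), which is not an integer point.
(p,q)=(0,4): 4·0+5·4=20≤23, 6·0+1·4=4≤17, objective 28.
(p,q)=(1,3): 4·1+5·3=19≤23, 6·1+1·3=9≤17, objective 24.
(p,q)=(0,3): 4·0+5·3=15≤23, 6·0+1·3=3≤17, objective 21.
The best lattice point is (0,4), giving 28.

28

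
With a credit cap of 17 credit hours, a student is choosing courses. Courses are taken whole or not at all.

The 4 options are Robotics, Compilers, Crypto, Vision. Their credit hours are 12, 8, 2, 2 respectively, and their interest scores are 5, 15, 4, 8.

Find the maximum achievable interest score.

27

Compilers + Vision: credit hours 8 + 2 = 10 ≤ 17, interest score 15 + 8 = 23.
Compilers + Crypto + Vision: credit hours 8 + 2 + 2 = 12 ≤ 17, interest score 15 + 4 + 8 = 27.
Best is Compilers, Crypto, and Vision with total interest score 27.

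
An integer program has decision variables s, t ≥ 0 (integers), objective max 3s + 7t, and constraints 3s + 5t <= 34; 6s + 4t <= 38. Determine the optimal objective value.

45

(s,t)=(1,6): 3·1+5·6=33≤34, 6·1+4·6=30≤38, objective 45.
(s,t)=(0,6): 3·0+5·6=30≤34, 6·0+4·6=24≤38, objective 42.
Maximum is 45 at (s,t)=(1,6).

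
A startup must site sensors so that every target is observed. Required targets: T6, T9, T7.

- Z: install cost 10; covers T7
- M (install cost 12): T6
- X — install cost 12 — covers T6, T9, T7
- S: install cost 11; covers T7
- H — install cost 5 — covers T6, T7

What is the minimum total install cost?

The greedy cost-per-new-target heuristic would pick H and X for 17, but a cheaper cover exists.
X alone covers T6, T9, T7 — every target.
Total install cost: 12.
No cover costs less than 12.

12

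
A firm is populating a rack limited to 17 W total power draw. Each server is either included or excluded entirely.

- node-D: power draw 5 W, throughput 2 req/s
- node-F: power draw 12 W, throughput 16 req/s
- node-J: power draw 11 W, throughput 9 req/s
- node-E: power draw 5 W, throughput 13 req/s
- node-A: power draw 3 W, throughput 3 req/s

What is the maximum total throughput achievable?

node-F + node-E: power draw 12 + 5 = 17 ≤ 17, throughput 16 + 13 = 29.
node-J + node-E: power draw 11 + 5 = 16 ≤ 17, throughput 9 + 13 = 22.
Best is node-F and node-E with total throughput 29.

29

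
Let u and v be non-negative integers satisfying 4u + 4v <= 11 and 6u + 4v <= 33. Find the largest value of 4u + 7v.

The continuous relaxation peaks at (0, 2.75) with value 19.25; rounding to a feasible lattice point costs some objective.
(u,v)=(0,2): 4·0+4·2=8≤11, 6·0+4·2=8≤33, objective 14.
(u,v)=(1,1): 4·1+4·1=8≤11, 6·1+4·1=10≤33, objective 11.
(u,v)=(0,1): 4·0+4·1=4≤11, 6·0+4·1=4≤33, objective 7.
The best lattice point is (0,2), giving 14.

14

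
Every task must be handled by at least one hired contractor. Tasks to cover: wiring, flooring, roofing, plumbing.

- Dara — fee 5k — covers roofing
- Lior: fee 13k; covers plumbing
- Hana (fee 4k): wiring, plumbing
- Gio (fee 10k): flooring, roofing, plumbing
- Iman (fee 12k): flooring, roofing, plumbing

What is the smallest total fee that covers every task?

14

This is a weighted set-cover instance.
The greedy cost-per-new-task heuristic would pick Hana, Dara, and Gio for 19, but a cheaper cover exists.
Choose Hana and Gio: together they cover wiring, flooring, roofing, plumbing — every task.
Total fee: 4 + 10 = 14.
No cover costs less than 14.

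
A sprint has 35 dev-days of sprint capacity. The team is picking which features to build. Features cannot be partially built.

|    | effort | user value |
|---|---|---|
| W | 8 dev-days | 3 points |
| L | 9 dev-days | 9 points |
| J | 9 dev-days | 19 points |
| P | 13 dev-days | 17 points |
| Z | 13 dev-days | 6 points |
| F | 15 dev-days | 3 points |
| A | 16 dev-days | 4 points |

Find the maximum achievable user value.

45

W + J + P: effort 8 + 9 + 13 = 30 ≤ 35, user value 3 + 19 + 17 = 39.
J + P + Z: effort 9 + 13 + 13 = 35 ≤ 35, user value 19 + 17 + 6 = 42.
L + J + P: effort 9 + 9 + 13 = 31 ≤ 35, user value 9 + 19 + 17 = 45.
Best is L, J, and P with total user value 45.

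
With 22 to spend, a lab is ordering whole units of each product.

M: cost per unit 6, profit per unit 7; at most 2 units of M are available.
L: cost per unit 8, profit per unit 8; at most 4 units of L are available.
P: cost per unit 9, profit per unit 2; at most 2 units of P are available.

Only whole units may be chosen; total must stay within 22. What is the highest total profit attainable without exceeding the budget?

23

Take 1×M and 2×L: cost 22 ≤ 22, profit 1·7 + 2·8 = 23.
No other integer combination yields more.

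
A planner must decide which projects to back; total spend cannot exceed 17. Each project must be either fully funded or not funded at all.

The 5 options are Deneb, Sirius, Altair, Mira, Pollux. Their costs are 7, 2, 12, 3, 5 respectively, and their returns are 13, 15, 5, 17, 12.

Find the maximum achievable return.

57

Deneb + Sirius + Mira + Pollux: cost 7 + 2 + 3 + 5 = 17 ≤ 17, return 13 + 15 + 17 + 12 = 57.
Deneb + Sirius + Mira: cost 7 + 2 + 3 = 12 ≤ 17, return 13 + 15 + 17 = 45.
Best is Deneb, Sirius, Mira, and Pollux with total return 57.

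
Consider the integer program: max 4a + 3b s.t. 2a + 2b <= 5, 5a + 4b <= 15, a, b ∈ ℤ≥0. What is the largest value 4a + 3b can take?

8

Relaxing integrality, the LP optimum is 10.00 at (a,b) = (2.5, 0), which is not an integer point.
(a,b)=(2,0): 2·2+2·0=4≤5, 5·2+4·0=10≤15, objective 8.
(a,b)=(1,1): 2·1+2·1=4≤5, 5·1+4·1=9≤15, objective 7.
(a,b)=(1,0): 2·1+2·0=2≤5, 5·1+4·0=5≤15, objective 4.
The best lattice point is (2,0), giving 8.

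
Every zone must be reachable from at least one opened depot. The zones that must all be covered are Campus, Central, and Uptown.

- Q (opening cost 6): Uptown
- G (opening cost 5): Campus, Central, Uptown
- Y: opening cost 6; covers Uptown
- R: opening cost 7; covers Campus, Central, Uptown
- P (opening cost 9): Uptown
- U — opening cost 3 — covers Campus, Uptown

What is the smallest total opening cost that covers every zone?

G alone covers Campus, Central, Uptown — every zone.
Total opening cost: 5.

5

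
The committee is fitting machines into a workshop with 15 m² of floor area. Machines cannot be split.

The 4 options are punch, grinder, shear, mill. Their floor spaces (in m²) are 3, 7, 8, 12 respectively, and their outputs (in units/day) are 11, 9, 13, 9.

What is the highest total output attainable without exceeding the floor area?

punch + grinder: floor space 3 + 7 = 10 ≤ 15, output 11 + 9 = 20.
punch + shear: floor space 3 + 8 = 11 ≤ 15, output 11 + 13 = 24.
grinder + shear: floor space 7 + 8 = 15 ≤ 15, output 9 + 13 = 22.
Best is punch and shear with total output 24.

24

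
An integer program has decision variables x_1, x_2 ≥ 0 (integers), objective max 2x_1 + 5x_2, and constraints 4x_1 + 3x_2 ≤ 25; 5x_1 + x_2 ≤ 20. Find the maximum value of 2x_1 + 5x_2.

Relaxing integrality, the LP optimum is 41.67 at (x_1,x_2) = (0, 8.33), which is not an integer point.
(x_1,x_2)=(0,8): 4·0+3·8=24≤25, 5·0+1·8=8≤20, objective 40.
(x_1,x_2)=(1,7): 4·1+3·7=25≤25, 5·1+1·7=12≤20, objective 37.
The best lattice point is (0,8), giving 40.

40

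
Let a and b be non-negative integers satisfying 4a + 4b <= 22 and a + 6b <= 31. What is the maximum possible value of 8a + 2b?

40

The continuous relaxation peaks at (5.5, 0) with value 44.00; rounding to a feasible lattice point costs some objective.
(a,b)=(5,0): 4·5+4·0=20≤22, 1·5+6·0=5≤31, objective 40.
(a,b)=(4,1): 4·4+4·1=20≤22, 1·4+6·1=10≤31, objective 34.
(a,b)=(4,0): 4·4+4·0=16≤22, 1·4+6·0=4≤31, objective 32.
The best lattice point is (5,0), giving 40.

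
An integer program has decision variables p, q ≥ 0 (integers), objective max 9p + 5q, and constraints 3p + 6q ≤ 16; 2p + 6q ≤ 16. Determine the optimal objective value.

(p,q)=(5,0): 3·5+6·0=15≤16, 2·5+6·0=10≤16, objective 45.
(p,q)=(4,0): 3·4+6·0=12≤16, 2·4+6·0=8≤16, objective 36.
Maximum is 45 at (p,q)=(5,0).

45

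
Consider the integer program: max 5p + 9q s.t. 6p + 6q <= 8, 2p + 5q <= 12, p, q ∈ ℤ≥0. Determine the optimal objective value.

The continuous relaxation peaks at (0, 1.33) with value 12.00; rounding to a feasible lattice point costs some objective.
(p,q)=(0,1) is feasible, giving 9.
(p,q)=(1,0) is feasible, giving 5.
(p,q)=(0,0) is feasible, giving 0.
Maximum is 9 at (p,q)=(0,1).

9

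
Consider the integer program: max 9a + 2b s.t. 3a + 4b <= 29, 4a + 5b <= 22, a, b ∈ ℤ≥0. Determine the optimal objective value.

(a,b)=(5,0): 3·5+4·0=15≤29, 4·5+5·0=20≤22, objective 45.
(a,b)=(4,1): 3·4+4·1=16≤29, 4·4+5·1=21≤22, objective 38.
(a,b)=(4,0): 3·4+4·0=12≤29, 4·4+5·0=16≤22, objective 36.
Maximum is 45 at (a,b)=(5,0).

45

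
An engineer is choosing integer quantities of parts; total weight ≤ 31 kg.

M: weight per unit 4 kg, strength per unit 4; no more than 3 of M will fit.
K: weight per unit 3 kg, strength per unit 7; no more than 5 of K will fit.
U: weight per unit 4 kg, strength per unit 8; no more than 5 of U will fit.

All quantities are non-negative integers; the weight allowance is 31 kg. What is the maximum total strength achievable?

Take 5×K and 4×U: weight 31 ≤ 31, strength 5·7 + 4·8 = 67.
K has the best ratio (7/3) and is taken to its limit of 5; remaining capacity is filled optimally with the others.

67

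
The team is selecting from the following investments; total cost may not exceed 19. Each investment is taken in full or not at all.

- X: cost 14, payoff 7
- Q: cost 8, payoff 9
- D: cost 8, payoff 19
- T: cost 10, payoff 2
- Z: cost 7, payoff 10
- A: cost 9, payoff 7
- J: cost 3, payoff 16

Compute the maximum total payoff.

45

Allowing fractional choices, the relaxed optimum would be about 46.1, but investments are indivisible.
D + J: cost 8 + 3 = 11 ≤ 19, payoff 19 + 16 = 35.
Q + D + J: cost 8 + 8 + 3 = 19 ≤ 19, payoff 9 + 19 + 16 = 44.
D + Z + J: cost 8 + 7 + 3 = 18 ≤ 19, payoff 19 + 10 + 16 = 45.
Best is D, Z, and J with total payoff 45.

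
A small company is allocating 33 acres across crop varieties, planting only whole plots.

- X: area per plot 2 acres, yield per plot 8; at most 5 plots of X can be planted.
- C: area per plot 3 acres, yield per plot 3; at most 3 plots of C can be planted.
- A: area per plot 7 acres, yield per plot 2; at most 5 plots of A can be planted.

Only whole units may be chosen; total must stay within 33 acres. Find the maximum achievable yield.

5×X, 3×C, and 1×A: area 26 ≤ 33, yield 5·8 + 3·3 + 1·2 = 51.
5×X, 3×C, and 2×A: area 33 ≤ 33, yield 5·8 + 3·3 + 2·2 = 53.
Best is 53.

53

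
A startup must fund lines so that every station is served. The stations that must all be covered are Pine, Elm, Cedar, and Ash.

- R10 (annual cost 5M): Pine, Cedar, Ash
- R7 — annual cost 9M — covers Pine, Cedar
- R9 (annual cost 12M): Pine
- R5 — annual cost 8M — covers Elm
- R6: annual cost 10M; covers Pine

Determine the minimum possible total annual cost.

Choose R10 and R5: together they cover Pine, Elm, Cedar, Ash — every station.
Total annual cost: 5 + 8 = 13.
No cover costs less than 13.

13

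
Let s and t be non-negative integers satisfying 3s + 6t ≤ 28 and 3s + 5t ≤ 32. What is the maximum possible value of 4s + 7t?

The continuous relaxation peaks at (9.33, 0) with value 37.33; rounding to a feasible lattice point costs some objective.
(s,t)=(9,0): 3·9+6·0=27≤28, 3·9+5·0=27≤32, objective 36.
(s,t)=(8,0): 3·8+6·0=24≤28, 3·8+5·0=24≤32, objective 32.
Maximum is 36 at (s,t)=(9,0).

36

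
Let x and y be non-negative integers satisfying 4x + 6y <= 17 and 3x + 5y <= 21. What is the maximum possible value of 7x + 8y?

28

The continuous relaxation peaks at (4.25, 0) with value 29.75; rounding to a feasible lattice point costs some objective.
(x,y)=(4,0): 4·4+6·0=16≤17, 3·4+5·0=12≤21, objective 28.
(x,y)=(3,0): 4·3+6·0=12≤17, 3·3+5·0=9≤21, objective 21.
The best lattice point is (4,0), giving 28.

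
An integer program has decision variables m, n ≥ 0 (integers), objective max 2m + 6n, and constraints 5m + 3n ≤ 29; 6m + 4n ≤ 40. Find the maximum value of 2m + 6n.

54

The continuous relaxation peaks at (0, 9.67) with value 58.00; rounding to a feasible lattice point costs some objective.
(m,n)=(0,9): 5·0+3·9=27≤29, 6·0+4·9=36≤40, objective 54.
(m,n)=(1,8): 5·1+3·8=29≤29, 6·1+4·8=38≤40, objective 50.
Maximum is 54 at (m,n)=(0,9).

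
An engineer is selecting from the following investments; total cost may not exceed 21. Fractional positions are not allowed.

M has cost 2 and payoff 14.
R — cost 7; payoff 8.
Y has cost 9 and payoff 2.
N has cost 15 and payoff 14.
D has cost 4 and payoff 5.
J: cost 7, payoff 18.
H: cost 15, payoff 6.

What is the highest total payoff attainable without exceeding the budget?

45

M + R + D + J: cost 2 + 7 + 4 + 7 = 20 ≤ 21, payoff 14 + 8 + 5 + 18 = 45.
M + D + J: cost 2 + 4 + 7 = 13 ≤ 21, payoff 14 + 5 + 18 = 37.
M + R + J: cost 2 + 7 + 7 = 16 ≤ 21, payoff 14 + 8 + 18 = 40.
Best is M, R, D, and J with total payoff 45.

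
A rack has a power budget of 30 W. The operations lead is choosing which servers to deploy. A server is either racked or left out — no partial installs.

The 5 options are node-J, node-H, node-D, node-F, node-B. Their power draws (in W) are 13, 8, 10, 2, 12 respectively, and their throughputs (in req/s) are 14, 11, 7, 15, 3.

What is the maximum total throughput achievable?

40

This is an integer program with binary decision variables.
Allowing fractional choices, the relaxed optimum would be about 44.9, but servers are indivisible.
node-J + node-H + node-F: power draw 13 + 8 + 2 = 23 ≤ 30, throughput 14 + 11 + 15 = 40.
node-H + node-D + node-F: power draw 8 + 10 + 2 = 20 ≤ 30, throughput 11 + 7 + 15 = 33.
node-J + node-D + node-F: power draw 13 + 10 + 2 = 25 ≤ 30, throughput 14 + 7 + 15 = 36.
Best is node-J, node-H, and node-F with total throughput 40.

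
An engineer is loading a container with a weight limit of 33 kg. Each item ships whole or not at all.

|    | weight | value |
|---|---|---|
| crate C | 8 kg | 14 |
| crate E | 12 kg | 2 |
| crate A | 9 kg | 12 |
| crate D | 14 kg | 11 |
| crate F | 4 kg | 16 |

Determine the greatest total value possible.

Allowing fractional choices, the relaxed optimum would be about 51.4, but items are indivisible.
crate C + crate D + crate F: weight 8 + 14 + 4 = 26 ≤ 33, value 14 + 11 + 16 = 41.
crate C + crate A + crate F: weight 8 + 9 + 4 = 21 ≤ 33, value 14 + 12 + 16 = 42.
crate C + crate E + crate A + crate F: weight 8 + 12 + 9 + 4 = 33 ≤ 33, value 14 + 2 + 12 + 16 = 44.
Best is crate C, crate E, crate A, and crate F with total value 44.

44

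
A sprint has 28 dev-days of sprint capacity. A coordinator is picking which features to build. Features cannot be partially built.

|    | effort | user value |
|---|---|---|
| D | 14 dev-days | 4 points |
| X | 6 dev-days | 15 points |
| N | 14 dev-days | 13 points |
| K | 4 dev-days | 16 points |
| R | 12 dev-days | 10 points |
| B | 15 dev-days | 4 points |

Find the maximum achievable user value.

Allowing fractional choices, the relaxed optimum would be about 47.3, but features are indivisible.
X + K + R: effort 6 + 4 + 12 = 22 ≤ 28, user value 15 + 16 + 10 = 41.
X + N + K: effort 6 + 14 + 4 = 24 ≤ 28, user value 15 + 13 + 16 = 44.
Best is X, N, and K with total user value 44.

44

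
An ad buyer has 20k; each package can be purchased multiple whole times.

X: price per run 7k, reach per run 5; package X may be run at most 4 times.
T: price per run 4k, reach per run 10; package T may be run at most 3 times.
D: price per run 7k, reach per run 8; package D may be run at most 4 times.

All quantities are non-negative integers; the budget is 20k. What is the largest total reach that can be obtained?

38

1×X and 3×T: price 19 ≤ 20, reach 1·5 + 3·10 = 35.
3×T and 1×D: price 19 ≤ 20, reach 3·10 + 1·8 = 38.
Best is 38.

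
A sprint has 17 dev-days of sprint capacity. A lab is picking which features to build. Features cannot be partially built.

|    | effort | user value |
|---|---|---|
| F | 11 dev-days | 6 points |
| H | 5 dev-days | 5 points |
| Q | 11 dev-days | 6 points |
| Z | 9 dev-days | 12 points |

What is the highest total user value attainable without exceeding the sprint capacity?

Z: effort 9 ≤ 17, user value 12.
F + H: effort 11 + 5 = 16 ≤ 17, user value 6 + 5 = 11.
H + Z: effort 5 + 9 = 14 ≤ 17, user value 5 + 12 = 17.
Best is H and Z with total user value 17.

17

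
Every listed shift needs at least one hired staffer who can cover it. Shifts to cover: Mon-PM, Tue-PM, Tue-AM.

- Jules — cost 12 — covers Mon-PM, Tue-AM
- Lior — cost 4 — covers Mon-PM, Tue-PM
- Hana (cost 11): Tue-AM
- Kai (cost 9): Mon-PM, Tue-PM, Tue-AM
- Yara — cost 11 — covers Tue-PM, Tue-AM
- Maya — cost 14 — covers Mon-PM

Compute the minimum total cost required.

9

This is an integer covering problem.
Kai alone covers Mon-PM, Tue-PM, Tue-AM — every shift.
Total cost: 9.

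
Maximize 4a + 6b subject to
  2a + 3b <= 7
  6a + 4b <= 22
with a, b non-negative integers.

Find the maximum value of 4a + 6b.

(a,b)=(2,1): 2·2+3·1=7≤7, 6·2+4·1=16≤22, objective 14.
(a,b)=(3,0): 2·3+3·0=6≤7, 6·3+4·0=18≤22, objective 12.
(a,b)=(1,1): 2·1+3·1=5≤7, 6·1+4·1=10≤22, objective 10.
The best lattice point is (2,1), giving 14.

14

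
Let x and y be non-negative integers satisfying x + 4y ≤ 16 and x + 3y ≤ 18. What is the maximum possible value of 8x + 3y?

128

(x,y)=(16,0) is feasible, giving 128.
(x,y)=(15,0) is feasible, giving 120.
The best lattice point is (16,0), giving 128.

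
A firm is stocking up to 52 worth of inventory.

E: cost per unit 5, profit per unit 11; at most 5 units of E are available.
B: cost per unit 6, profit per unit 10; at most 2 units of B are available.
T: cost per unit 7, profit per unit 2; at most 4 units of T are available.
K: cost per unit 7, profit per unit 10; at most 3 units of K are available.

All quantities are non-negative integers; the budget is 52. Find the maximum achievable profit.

This is a bounded integer knapsack.
E has the best ratio (11/5); taking only E gives at most 5×11 = 55 (stopped by the supply cap of 5).
Mixing does better — 5×E, 1×B, and 3×K: cost 52 ≤ 52, profit 5·11 + 1·10 + 3·10 = 95.

95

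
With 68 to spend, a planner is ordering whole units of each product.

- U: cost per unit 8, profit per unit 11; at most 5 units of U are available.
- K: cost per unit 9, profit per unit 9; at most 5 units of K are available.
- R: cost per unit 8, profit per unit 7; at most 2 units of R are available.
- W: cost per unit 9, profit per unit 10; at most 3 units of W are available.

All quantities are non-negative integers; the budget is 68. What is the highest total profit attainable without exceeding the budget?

85

This is a bounded integer knapsack.
5×U, 1×K, and 2×W: cost 67 ≤ 68, profit 5·11 + 1·9 + 2·10 = 84.
5×U and 3×W: cost 67 ≤ 68, profit 5·11 + 3·10 = 85.
Best is 85.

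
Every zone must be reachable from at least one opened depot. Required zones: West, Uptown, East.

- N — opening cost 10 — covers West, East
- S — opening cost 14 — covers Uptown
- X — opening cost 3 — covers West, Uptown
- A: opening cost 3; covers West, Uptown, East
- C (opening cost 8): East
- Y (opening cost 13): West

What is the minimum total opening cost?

3

A alone covers West, Uptown, East — every zone.
Total opening cost: 3.
No cover costs less than 3.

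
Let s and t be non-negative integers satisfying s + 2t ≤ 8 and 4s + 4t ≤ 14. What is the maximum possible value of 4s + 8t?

24

(s,t)=(0,3) is feasible, giving 24.
(s,t)=(1,2) is feasible, giving 20.
(s,t)=(0,2) is feasible, giving 16.
Maximum is 24 at (s,t)=(0,3).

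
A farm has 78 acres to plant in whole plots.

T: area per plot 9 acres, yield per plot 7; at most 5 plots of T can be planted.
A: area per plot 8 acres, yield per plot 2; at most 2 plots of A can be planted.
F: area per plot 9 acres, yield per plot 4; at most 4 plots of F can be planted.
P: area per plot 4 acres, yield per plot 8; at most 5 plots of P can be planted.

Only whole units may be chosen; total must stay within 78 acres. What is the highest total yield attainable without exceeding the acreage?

Take 5×T, 1×F, and 5×P: area 74 ≤ 78, yield 5·7 + 1·4 + 5·8 = 79.
P has the best ratio (8/4) and is taken to its limit of 5; remaining capacity is filled optimally with the others.

79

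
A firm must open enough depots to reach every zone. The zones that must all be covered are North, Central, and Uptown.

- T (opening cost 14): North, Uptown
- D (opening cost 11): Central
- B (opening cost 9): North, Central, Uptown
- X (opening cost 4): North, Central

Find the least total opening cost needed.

B alone covers North, Central, Uptown — every zone.
Total opening cost: 9.

9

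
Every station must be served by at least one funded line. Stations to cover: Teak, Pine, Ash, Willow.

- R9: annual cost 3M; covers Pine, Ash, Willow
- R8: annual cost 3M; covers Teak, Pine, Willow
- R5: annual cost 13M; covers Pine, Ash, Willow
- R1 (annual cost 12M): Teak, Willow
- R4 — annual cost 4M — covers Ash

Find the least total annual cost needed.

Choose R9 and R8: together they cover Teak, Pine, Ash, Willow — every station.
Total annual cost: 3 + 3 = 6.

6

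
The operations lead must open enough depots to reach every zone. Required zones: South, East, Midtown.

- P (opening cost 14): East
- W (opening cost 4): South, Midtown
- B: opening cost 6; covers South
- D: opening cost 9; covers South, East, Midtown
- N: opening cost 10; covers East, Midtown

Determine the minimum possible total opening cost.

9

This is a weighted set-cover instance.
The greedy cost-per-new-zone heuristic would pick W and D for 13, but a cheaper cover exists.
D alone covers South, East, Midtown — every zone.
Total opening cost: 9.
No cover costs less than 9.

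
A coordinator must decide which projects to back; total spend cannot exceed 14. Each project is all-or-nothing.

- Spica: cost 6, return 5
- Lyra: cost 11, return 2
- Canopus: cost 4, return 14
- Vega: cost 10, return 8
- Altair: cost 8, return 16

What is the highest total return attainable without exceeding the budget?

Spica + Altair: cost 6 + 8 = 14 ≤ 14, return 5 + 16 = 21.
Canopus + Altair: cost 4 + 8 = 12 ≤ 14, return 14 + 16 = 30.
Canopus + Vega: cost 4 + 10 = 14 ≤ 14, return 14 + 8 = 22.
Best is Canopus and Altair with total return 30.

30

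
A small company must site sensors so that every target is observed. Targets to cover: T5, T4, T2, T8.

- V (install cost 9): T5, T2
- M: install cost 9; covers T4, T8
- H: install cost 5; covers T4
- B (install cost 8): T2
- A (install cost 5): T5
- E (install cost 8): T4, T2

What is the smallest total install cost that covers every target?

18

The greedy cost-per-new-target heuristic would pick E, A, and M for 22, but a cheaper cover exists.
Choose V and M: together they cover T5, T4, T2, T8 — every target.
Total install cost: 9 + 9 = 18.
No cover costs less than 18.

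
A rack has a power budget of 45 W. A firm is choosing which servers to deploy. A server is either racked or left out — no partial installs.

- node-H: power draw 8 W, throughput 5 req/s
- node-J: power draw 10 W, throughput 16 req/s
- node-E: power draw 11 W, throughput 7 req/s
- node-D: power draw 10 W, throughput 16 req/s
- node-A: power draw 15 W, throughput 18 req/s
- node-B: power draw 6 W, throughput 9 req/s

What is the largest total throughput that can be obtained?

59

Allowing fractional choices, the relaxed optimum would be about 61.5, but servers are indivisible.
node-J + node-D + node-A + node-B: power draw 10 + 10 + 15 + 6 = 41 ≤ 45, throughput 16 + 16 + 18 + 9 = 59.
node-H + node-J + node-E + node-D + node-B: power draw 8 + 10 + 11 + 10 + 6 = 45 ≤ 45, throughput 5 + 16 + 7 + 16 + 9 = 53.
node-H + node-J + node-D + node-A: power draw 8 + 10 + 10 + 15 = 43 ≤ 45, throughput 5 + 16 + 16 + 18 = 55.
Best is node-J, node-D, node-A, and node-B with total throughput 59.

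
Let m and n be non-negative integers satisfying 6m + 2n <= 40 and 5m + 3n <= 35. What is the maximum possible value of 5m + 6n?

66

Relaxing integrality, the LP optimum is 70.00 at (m,n) = (0, 11.7), which is not an integer point.
(m,n)=(0,11) is feasible, giving 66.
(m,n)=(1,10) is feasible, giving 65.
The best lattice point is (0,11), giving 66.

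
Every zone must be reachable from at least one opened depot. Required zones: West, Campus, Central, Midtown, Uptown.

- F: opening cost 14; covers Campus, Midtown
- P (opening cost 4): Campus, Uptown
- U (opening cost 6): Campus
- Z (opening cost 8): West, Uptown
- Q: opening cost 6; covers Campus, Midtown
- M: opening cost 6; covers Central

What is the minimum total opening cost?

20

Choose Z, Q, and M: together they cover West, Campus, Central, Midtown, Uptown — every zone.
Total opening cost: 8 + 6 + 6 = 20.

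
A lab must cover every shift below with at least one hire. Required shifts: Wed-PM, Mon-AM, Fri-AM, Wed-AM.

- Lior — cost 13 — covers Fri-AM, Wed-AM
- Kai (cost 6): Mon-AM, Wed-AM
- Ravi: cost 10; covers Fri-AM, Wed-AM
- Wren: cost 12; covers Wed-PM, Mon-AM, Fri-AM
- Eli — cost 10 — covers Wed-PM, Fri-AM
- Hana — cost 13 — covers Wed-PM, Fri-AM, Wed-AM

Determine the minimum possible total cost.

Choose Kai and Eli: together they cover Wed-PM, Mon-AM, Fri-AM, Wed-AM — every shift.
Total cost: 6 + 10 = 16.

16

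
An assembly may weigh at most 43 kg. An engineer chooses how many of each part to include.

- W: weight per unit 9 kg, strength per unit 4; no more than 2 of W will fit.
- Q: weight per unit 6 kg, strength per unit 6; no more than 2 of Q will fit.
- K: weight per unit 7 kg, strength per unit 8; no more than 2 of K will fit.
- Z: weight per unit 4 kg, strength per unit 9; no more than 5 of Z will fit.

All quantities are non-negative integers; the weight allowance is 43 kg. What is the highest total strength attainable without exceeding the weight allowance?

67

This is a bounded integer knapsack.
Z has the best ratio (9/4); taking only Z gives at most 5×9 = 45 (stopped by the supply cap of 5).
Mixing does better — 1×Q, 2×K, and 5×Z: weight 40 ≤ 43, strength 1·6 + 2·8 + 5·9 = 67.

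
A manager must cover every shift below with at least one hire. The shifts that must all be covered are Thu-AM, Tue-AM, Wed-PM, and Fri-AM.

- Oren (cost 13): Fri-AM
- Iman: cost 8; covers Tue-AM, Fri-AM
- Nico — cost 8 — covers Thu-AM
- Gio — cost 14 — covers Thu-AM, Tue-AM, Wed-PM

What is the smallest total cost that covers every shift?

22

Choose Iman and Gio: together they cover Thu-AM, Tue-AM, Wed-PM, Fri-AM — every shift.
Total cost: 8 + 14 = 22.
No cover costs less than 22.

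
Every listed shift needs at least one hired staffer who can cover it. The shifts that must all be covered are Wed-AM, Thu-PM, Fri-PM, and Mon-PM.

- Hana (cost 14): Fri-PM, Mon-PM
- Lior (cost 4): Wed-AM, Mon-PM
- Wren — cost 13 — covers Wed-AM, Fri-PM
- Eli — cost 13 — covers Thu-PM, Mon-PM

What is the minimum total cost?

This is a weighted set-cover instance.
The greedy cost-per-new-shift heuristic would pick Lior, Wren, and Eli for 30, but a cheaper cover exists.
Choose Wren and Eli: together they cover Wed-AM, Thu-PM, Fri-PM, Mon-PM — every shift.
Total cost: 13 + 13 = 26.
No cover costs less than 26.

26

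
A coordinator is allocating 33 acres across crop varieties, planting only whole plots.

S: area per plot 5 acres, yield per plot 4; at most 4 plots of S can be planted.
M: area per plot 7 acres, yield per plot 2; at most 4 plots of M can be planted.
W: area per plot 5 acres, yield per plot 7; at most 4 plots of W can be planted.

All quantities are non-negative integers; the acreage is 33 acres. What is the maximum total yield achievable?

This is a bounded integer knapsack.
1×S, 1×M, and 4×W: area 32 ≤ 33, yield 1·4 + 1·2 + 4·7 = 34.
2×S and 4×W: area 30 ≤ 33, yield 2·4 + 4·7 = 36.
Best is 36.

36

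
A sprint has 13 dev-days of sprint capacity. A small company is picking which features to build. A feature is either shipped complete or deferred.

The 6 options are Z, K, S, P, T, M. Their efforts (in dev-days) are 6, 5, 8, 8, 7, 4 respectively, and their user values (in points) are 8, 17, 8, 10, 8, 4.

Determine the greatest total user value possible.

27

This is a 0-1 knapsack instance.
Allowing fractional choices, the relaxed optimum would be about 27.5, but features are indivisible.
K + P: effort 5 + 8 = 13 ≤ 13, user value 17 + 10 = 27.
K + T: effort 5 + 7 = 12 ≤ 13, user value 17 + 8 = 25.
Z + K: effort 6 + 5 = 11 ≤ 13, user value 8 + 17 = 25.
Best is K and P with total user value 27.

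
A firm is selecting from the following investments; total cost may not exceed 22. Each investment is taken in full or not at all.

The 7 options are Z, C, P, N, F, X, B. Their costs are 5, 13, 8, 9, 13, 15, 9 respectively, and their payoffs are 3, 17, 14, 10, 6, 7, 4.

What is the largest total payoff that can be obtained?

Take C and P: cost 13 + 8 = 21 ≤ 22, payoff 17 + 14 = 31.
No other feasible combination does better.

31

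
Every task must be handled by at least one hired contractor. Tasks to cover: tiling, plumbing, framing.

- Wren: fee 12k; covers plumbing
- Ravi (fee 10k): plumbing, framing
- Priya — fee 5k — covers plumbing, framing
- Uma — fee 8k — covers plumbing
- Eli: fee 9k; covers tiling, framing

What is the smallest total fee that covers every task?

Choose Priya and Eli: together they cover tiling, plumbing, framing — every task.
Total fee: 5 + 9 = 14.
No cover costs less than 14.

14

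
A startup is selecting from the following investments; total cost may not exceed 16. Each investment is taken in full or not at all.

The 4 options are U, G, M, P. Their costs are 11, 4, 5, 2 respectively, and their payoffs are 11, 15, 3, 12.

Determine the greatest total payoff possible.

Allowing fractional choices, the relaxed optimum would be about 37.0, but investments are indivisible.
G + M + P: cost 4 + 5 + 2 = 11 ≤ 16, payoff 15 + 3 + 12 = 30.
U + G: cost 11 + 4 = 15 ≤ 16, payoff 11 + 15 = 26.
G + P: cost 4 + 2 = 6 ≤ 16, payoff 15 + 12 = 27.
Best is G, M, and P with total payoff 30.

30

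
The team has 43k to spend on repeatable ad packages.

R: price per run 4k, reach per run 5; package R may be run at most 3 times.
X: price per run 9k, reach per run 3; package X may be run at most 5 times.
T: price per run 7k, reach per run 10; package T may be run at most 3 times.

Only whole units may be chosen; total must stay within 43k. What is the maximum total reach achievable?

48

This is a bounded integer knapsack.
Take 3×R, 1×X, and 3×T: price 42 ≤ 43, reach 3·5 + 1·3 + 3·10 = 48.
T has the best ratio (10/7) and is taken to its limit of 3; remaining capacity is filled optimally with the others.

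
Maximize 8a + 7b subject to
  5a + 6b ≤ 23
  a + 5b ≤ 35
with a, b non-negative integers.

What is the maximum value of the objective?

The continuous relaxation peaks at (4.6, 0) with value 36.80; rounding to a feasible lattice point costs some objective.
(a,b)=(4,0) is feasible, giving 32.
(a,b)=(3,1) is feasible, giving 31.
(a,b)=(3,0) is feasible, giving 24.
The best lattice point is (4,0), giving 32.

32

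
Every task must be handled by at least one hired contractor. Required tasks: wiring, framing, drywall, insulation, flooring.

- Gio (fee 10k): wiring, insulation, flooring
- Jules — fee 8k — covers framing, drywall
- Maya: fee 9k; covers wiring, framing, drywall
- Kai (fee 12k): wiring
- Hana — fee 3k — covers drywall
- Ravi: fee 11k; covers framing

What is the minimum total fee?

18

This is an integer covering problem.
The greedy cost-per-new-task heuristic would pick Maya and Gio for 19, but a cheaper cover exists.
Choose Gio and Jules: together they cover wiring, framing, drywall, insulation, flooring — every task.
Total fee: 10 + 8 = 18.
No cover costs less than 18.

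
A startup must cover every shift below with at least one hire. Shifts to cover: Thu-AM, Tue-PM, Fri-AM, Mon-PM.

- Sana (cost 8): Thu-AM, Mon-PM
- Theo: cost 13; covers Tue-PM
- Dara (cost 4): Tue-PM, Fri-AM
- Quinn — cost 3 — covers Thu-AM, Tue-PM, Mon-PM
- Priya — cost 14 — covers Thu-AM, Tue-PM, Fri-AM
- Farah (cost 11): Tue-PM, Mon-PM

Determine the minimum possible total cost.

7

Choose Dara and Quinn: together they cover Thu-AM, Tue-PM, Fri-AM, Mon-PM — every shift.
Total cost: 4 + 3 = 7.
No cover costs less than 7.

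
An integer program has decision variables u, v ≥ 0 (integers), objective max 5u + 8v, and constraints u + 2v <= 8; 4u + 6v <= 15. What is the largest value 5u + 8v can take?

18

Relaxing integrality, the LP optimum is 20.00 at (u,v) = (0, 2.5), which is not an integer point.
(u,v)=(2,1): 1·2+2·1=4≤8, 4·2+6·1=14≤15, objective 18.
(u,v)=(0,2): 1·0+2·2=4≤8, 4·0+6·2=12≤15, objective 16.
(u,v)=(3,0): 1·3+2·0=3≤8, 4·3+6·0=12≤15, objective 15.
(u,v)=(1,1): 1·1+2·1=3≤8, 4·1+6·1=10≤15, objective 13.
Maximum is 18 at (u,v)=(2,1).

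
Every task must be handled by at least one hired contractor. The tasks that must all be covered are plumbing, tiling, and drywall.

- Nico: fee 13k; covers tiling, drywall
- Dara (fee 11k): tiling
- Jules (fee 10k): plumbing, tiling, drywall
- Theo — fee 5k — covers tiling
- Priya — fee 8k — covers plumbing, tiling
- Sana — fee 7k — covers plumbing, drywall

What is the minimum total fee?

10

Jules alone covers plumbing, tiling, drywall — every task.
Total fee: 10.
No cover costs less than 10.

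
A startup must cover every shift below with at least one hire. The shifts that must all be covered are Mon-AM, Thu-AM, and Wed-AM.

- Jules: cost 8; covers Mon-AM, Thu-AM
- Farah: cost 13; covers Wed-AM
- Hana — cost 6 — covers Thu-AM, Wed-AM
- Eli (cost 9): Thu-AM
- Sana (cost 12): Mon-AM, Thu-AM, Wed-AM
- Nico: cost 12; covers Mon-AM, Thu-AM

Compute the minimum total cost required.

12

The greedy cost-per-new-shift heuristic would pick Hana and Jules for 14, but a cheaper cover exists.
Sana alone covers Mon-AM, Thu-AM, Wed-AM — every shift.
Total cost: 12.
No cover costs less than 12.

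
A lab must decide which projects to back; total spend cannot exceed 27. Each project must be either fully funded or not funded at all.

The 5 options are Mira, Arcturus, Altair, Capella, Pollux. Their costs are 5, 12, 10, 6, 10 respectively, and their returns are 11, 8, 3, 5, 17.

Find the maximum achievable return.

36

Take Mira, Arcturus, and Pollux: cost 5 + 12 + 10 = 27 ≤ 27, return 11 + 8 + 17 = 36.
No other feasible combination does better.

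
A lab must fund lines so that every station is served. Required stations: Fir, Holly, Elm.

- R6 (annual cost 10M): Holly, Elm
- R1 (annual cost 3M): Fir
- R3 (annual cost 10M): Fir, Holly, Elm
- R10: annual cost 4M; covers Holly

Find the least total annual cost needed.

10

The greedy cost-per-new-station heuristic would pick R1, R10, and R6 for 17, but a cheaper cover exists.
R3 alone covers Fir, Holly, Elm — every station.
Total annual cost: 10.
No cover costs less than 10.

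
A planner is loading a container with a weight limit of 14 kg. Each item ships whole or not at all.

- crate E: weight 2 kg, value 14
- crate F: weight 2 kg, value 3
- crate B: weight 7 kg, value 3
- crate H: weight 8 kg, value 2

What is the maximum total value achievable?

crate E + crate F + crate B: weight 2 + 2 + 7 = 11 ≤ 14, value 14 + 3 + 3 = 20.
crate E + crate F + crate H: weight 2 + 2 + 8 = 12 ≤ 14, value 14 + 3 + 2 = 19.
Best is crate E, crate F, and crate B with total value 20.

20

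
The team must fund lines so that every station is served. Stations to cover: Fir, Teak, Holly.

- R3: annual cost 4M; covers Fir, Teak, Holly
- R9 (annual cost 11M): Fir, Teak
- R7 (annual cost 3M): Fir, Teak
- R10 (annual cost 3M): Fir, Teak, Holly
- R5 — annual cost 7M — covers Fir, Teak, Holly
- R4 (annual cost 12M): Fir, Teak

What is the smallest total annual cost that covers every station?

3

R10 alone covers Fir, Teak, Holly — every station.
Total annual cost: 3.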